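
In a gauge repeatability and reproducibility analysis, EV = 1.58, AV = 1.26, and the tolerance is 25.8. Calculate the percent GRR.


GRR = sqrt(EV^2 + AV^2) = sqrt(1.58^2 + 1.26^2) = 2.0208909
%GRR = GRR / tol * 100 = 2.0208909 / 25.8 * 100
%GRR = 7.8329

7.8329


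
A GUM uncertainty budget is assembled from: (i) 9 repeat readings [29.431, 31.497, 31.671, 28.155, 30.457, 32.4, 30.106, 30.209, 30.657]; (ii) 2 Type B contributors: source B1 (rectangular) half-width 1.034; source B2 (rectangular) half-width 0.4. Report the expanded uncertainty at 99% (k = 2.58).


mean = (29.431 + 31.497 + 31.671 + 28.155 + 30.457 + 32.4 + 30.106 + 30.209 + 30.657) / 9 = 30.50922222
s = sqrt(sum((x - mean)^2)/(n-1)) = 1.26899
u_A = s / sqrt(n) = 1.26899 / sqrt(9) = 0.42299667
u_B1 = 1.034 / sqrt(3) = 0.59698018
u_B2 = 0.4 / sqrt(3) = 0.23094011
uc = sqrt(0.42299667^2 + 0.59698018^2 + 0.23094011^2) = 0.76723194
U = k * uc = 2.58 * 0.76723194
U = 1.9795

1.9795


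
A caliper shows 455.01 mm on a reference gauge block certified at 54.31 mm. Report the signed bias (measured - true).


Systematic error = measured - true
= 455.01 - 54.31
= 400.7000

400.7000


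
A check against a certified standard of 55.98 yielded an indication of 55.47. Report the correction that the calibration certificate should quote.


Correction = standard - reading
= 55.98 - 55.47
= 0.5100

0.5100


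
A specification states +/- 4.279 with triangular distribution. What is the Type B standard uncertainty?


u_B = half_width / sqrt(6)
u_B = 4.279 / 2.4494897
u_B = 1.7469

1.7469


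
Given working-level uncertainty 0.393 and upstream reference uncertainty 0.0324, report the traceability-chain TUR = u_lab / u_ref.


TUR = u_lab / u_ref
= 0.393 / 0.0324
= 12.1296

12.1296


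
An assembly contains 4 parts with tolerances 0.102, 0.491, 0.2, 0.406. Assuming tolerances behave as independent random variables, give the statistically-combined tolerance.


RSS = sqrt(0.102^2 + 0.491^2 + 0.2^2 + 0.406^2)
= sqrt(0.456321)
= 0.6755

0.6755


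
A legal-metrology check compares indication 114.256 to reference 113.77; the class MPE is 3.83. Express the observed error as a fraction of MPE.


e = indication - reference = 114.256 - 113.77 = 0.4860
|e| = 0.4860
ratio = |e| / MPE = 0.4860 / 3.83
ratio = 0.1269

0.1269


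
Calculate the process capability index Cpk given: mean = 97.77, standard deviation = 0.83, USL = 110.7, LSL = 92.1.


Cpu = (USL - mean) / (3*sigma) = (110.7 - 97.77) / (3*0.83) = 5.1928
Cpl = (mean - LSL) / (3*sigma) = (97.77 - 92.1) / (3*0.83) = 2.2771
Cpk = min(Cpu, Cpl) = 2.2771

2.2771


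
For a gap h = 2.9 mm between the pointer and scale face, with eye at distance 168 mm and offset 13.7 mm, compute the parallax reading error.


error = h * offset / d
= 2.9 * 13.7 / 168
= 0.2365

0.2365


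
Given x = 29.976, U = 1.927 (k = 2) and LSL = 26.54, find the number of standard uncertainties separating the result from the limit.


u = U / k = 1.927 / 2 = 0.9635
margin = |LSL - x| = |26.54 - 29.976| = 3.436
z = margin / u = 3.436 / 0.9635
z = 3.5662

3.5662


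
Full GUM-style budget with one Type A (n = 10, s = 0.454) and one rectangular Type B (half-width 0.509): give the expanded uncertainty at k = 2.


u_A = s / sqrt(n) = 0.454 / sqrt(10) = 0.14356741
u_B = half_width / sqrt(3) = 0.509 / sqrt(3) = 0.29387129
uc = sqrt(u_A^2 + u_B^2) = sqrt(0.14356741^2 + 0.29387129^2) = 0.32706565
U = k * uc = 2 * 0.32706565
U = 0.6541

0.6541


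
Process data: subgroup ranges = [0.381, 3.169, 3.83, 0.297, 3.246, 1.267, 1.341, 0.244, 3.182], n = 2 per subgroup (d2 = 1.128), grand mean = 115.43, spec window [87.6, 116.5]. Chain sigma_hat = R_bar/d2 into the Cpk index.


R_bar = (0.381 + 3.169 + 3.83 + 0.297 + 3.246 + 1.267 + 1.341 + 0.244 + 3.182) / 9 = 1.8841111
sigma = R_bar / d2 = 1.8841111 / 1.128 = 1.6703113
Cp = (USL - LSL)/(6*sigma) = (116.5 - 87.6)/(6*1.6703113) = 2.8837
Cpu = (116.5 - 115.43)/(3*1.6703113) = 0.2135
Cpl = (115.43 - 87.6)/(3*1.6703113) = 5.5539
Cpk = min(Cpu, Cpl) = 0.2135

0.2135


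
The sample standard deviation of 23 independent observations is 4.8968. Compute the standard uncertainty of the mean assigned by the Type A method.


u_A = s / sqrt(n)
u_A = 4.8968 / sqrt(23)
u_A = 4.8968 / 4.7958315
u_A = 1.0211

1.0211


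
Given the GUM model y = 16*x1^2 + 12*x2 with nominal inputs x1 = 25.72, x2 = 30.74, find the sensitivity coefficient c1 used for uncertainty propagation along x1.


y = 16*x1^2 + 12*x2
dy/dx1 = 2*16*x1
Evaluate at x1 = 25.72: c1 = 32 * 25.72
c1 = 823.0400

823.0400


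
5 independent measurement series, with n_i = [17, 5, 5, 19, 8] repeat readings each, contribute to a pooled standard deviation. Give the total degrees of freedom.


nu = sum_i (n_i - 1)
nu = ((17 - 1) + (5 - 1) + (5 - 1) + (19 - 1) + (8 - 1))
nu = 16 + 4 + 4 + 18 + 7
nu = 49

49


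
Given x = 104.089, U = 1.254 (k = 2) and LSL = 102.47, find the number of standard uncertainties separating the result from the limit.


u = U / k = 1.254 / 2 = 0.627
margin = |LSL - x| = |102.47 - 104.089| = 1.619
z = margin / u = 1.619 / 0.627
z = 2.5821

2.5821


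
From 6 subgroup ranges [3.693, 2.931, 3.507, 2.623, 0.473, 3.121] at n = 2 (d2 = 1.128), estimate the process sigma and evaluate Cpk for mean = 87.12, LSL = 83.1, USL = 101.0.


R_bar = (3.693 + 2.931 + 3.507 + 2.623 + 0.473 + 3.121) / 6 = 2.7246667
sigma = R_bar / d2 = 2.7246667 / 1.128 = 2.4154847
Cp = (USL - LSL)/(6*sigma) = (101.0 - 83.1)/(6*2.4154847) = 1.2351
Cpu = (101.0 - 87.12)/(3*2.4154847) = 1.9154
Cpl = (87.12 - 83.1)/(3*2.4154847) = 0.5548
Cpk = min(Cpu, Cpl) = 0.5548

0.5548


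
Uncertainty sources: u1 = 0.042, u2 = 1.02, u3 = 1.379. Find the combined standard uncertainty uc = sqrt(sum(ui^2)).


uc = sqrt(0.042^2 + 1.02^2 + 1.379^2)
uc = sqrt(2.943805)
uc = 1.7158

1.7158


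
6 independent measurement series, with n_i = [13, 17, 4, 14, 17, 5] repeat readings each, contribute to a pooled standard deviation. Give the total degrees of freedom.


nu = sum_i (n_i - 1)
nu = ((13 - 1) + (17 - 1) + (4 - 1) + (14 - 1) + (17 - 1) + (5 - 1))
nu = 12 + 16 + 3 + 13 + 16 + 4
nu = 64

64


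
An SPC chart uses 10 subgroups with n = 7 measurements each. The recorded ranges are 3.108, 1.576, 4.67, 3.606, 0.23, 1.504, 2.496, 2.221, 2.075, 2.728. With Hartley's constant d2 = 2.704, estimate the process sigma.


R_bar = (3.108 + 1.576 + 4.67 + 3.606 + 0.23 + 1.504 + 2.496 + 2.221 + 2.075 + 2.728) / 10
R_bar = 24.214 / 10 = 2.4214
sigma_hat = R_bar / d2 = 2.4214 / 2.704 = 0.8955

0.8955


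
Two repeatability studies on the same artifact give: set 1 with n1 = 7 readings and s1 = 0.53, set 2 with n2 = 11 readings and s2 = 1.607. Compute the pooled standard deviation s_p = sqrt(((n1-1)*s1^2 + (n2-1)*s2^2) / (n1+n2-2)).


s_p = sqrt(((n1-1)*s1^2 + (n2-1)*s2^2) / (n1+n2-2))
numerator = (7-1)*0.53^2 + (11-1)*1.607^2 = 1.6854 + 25.82449 = 27.50989
denominator = 7 + 11 - 2 = 16
s_p^2 = 27.50989 / 16 = 1.7193681
s_p = sqrt(1.7193681) = 1.3112

1.3112


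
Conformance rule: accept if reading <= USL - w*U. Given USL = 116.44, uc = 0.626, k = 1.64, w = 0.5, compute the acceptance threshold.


U = k * uc = 1.64 * 0.626 = 1.02664
guard band g = w * U = 0.5 * 1.02664 = 0.51332
AL = USL - g = 116.44 - 0.51332
AL = 115.9267

115.9267


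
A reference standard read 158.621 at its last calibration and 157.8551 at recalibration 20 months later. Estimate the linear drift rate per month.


rate = (v2 - v1) / months
= (157.8551 - 158.621) / 20
= -0.7659 / 20
= -0.0383

-0.0383


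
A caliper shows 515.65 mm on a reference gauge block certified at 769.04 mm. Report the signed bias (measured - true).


Systematic error = measured - true
= 515.65 - 769.04
= -253.3900

-253.3900


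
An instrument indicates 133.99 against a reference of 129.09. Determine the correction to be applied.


Correction = standard - reading
= 129.09 - 133.99
= -4.9000

-4.9000


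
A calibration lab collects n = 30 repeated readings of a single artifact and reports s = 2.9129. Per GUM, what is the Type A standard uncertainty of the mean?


u_A = s / sqrt(n)
u_A = 2.9129 / sqrt(30)
u_A = 2.9129 / 5.4772256
u_A = 0.5318

0.5318


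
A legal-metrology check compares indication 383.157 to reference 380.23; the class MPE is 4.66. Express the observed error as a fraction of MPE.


e = indication - reference = 383.157 - 380.23 = 2.9270
|e| = 2.9270
ratio = |e| / MPE = 2.9270 / 4.66
ratio = 0.6281

0.6281


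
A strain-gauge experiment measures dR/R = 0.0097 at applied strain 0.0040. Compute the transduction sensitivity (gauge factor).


GF = (dR/R) / epsilon
= 0.0097 / 0.0040
= 2.4250

2.4250


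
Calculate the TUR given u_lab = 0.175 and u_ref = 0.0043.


TUR = u_lab / u_ref
= 0.175 / 0.0043
= 40.6977

40.6977


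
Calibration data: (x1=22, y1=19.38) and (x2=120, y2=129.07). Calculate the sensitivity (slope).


slope = (y2 - y1) / (x2 - x1)
= (129.07 - 19.38) / (120 - 22)
= 109.6900 / 98
= 1.1193

1.1193


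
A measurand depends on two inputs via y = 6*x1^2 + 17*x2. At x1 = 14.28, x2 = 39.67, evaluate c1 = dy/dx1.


y = 6*x1^2 + 17*x2
dy/dx1 = 2*6*x1
Evaluate at x1 = 14.28: c1 = 12 * 14.28
c1 = 171.3600

171.3600


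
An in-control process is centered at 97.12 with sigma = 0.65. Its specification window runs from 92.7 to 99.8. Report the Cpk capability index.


Cpu = (USL - mean) / (3*sigma) = (99.8 - 97.12) / (3*0.65) = 1.3744
Cpl = (mean - LSL) / (3*sigma) = (97.12 - 92.7) / (3*0.65) = 2.2667
Cpk = min(Cpu, Cpl) = 1.3744

1.3744


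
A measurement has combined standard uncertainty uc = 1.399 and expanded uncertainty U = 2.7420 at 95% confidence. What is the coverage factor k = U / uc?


k = U / uc
k = 2.7420 / 1.399
k = 1.96

1.96


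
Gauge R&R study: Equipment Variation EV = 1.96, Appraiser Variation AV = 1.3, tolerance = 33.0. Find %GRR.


GRR = sqrt(EV^2 + AV^2) = sqrt(1.96^2 + 1.3^2) = 2.3519354
%GRR = GRR / tol * 100 = 2.3519354 / 33.0 * 100
%GRR = 7.1271

7.1271


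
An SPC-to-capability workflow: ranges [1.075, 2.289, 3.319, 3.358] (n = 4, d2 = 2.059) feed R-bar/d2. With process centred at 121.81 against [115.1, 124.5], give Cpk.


R_bar = (1.075 + 2.289 + 3.319 + 3.358) / 4 = 2.51025
sigma = R_bar / d2 = 2.51025 / 2.059 = 1.2191598
Cp = (USL - LSL)/(6*sigma) = (124.5 - 115.1)/(6*1.2191598) = 1.2850
Cpu = (124.5 - 121.81)/(3*1.2191598) = 0.7355
Cpl = (121.81 - 115.1)/(3*1.2191598) = 1.8346
Cpk = min(Cpu, Cpl) = 0.7355

0.7355


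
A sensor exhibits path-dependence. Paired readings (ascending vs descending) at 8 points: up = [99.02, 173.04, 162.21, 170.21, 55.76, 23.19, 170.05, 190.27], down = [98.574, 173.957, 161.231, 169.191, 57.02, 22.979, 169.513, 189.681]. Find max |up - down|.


|99.02 - 98.574| = 0.4460
|173.04 - 173.957| = 0.9170
|162.21 - 161.231| = 0.9790
|170.21 - 169.191| = 1.0190
|55.76 - 57.02| = 1.2600
|23.19 - 22.979| = 0.2110
|170.05 - 169.513| = 0.5370
|190.27 - 189.681| = 0.5890
hysteresis = max(diffs) = 1.2600

1.2600


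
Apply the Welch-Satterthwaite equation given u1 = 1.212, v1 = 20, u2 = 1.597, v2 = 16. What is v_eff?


uc = sqrt(u1^2 + u2^2) = sqrt(1.212^2 + 1.597^2) = 2.0048324
v_eff = uc^4 / (u1^4/v1 + u2^4/v2)
= 2.0048324^4 / (1.212^4/20 + 1.597^4/16)
= 16.155198 / 0.51442645
v_eff = 31.4043

31.4043


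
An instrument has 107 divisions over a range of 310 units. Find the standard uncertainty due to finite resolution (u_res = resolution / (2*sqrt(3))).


resolution = range / divisions
resolution = 310 / 107 = 2.8971963
u_res = resolution / (2*sqrt(3))
u_res = 2.8971963 / 3.4641016
u_res = 0.8363

0.8363


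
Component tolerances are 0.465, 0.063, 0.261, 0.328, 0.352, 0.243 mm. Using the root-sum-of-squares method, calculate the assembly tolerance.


RSS = sqrt(0.465^2 + 0.063^2 + 0.261^2 + 0.328^2 + 0.352^2 + 0.243^2)
= sqrt(0.578852)
= 0.7608

0.7608


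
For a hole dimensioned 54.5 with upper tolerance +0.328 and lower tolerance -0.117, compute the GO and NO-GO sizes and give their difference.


GO = nominal - lower_tol (smallest hole = maximum material condition)
GO = 54.5 - 0.117 = 54.383
NO-GO = nominal + upper_tol (largest hole = least material condition)
NO-GO = 54.5 + 0.328 = 54.828
spread = NO-GO - GO = 54.828 - 54.383 = 0.4450

0.4450


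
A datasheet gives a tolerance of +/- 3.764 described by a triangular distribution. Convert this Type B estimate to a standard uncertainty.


u_B = half_width / sqrt(6)
u_B = 3.764 / 2.4494897
u_B = 1.5366

1.5366


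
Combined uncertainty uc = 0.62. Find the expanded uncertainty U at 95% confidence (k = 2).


U = k * uc
U = 2 * 0.62
U = 1.2400

1.2400


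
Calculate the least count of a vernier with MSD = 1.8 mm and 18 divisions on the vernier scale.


LC = MSD / n_div
= 1.8 / 18
= 0.1000

0.1000


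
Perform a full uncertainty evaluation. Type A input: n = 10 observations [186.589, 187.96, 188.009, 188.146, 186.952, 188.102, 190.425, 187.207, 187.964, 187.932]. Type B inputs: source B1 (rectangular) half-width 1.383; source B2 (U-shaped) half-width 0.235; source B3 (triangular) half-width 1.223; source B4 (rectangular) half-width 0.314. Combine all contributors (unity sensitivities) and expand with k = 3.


mean = (186.589 + 187.96 + 188.009 + 188.146 + 186.952 + 188.102 + 190.425 + 187.207 + 187.964 + 187.932) / 10 = 187.9286
s = sqrt(sum((x - mean)^2)/(n-1)) = 1.0320982
u_A = s / sqrt(n) = 1.0320982 / sqrt(10) = 0.32637811
u_B1 = 1.383 / sqrt(3) = 0.79847542
u_B2 = 0.235 / sqrt(2) = 0.16617009
u_B3 = 1.223 / sqrt(6) = 0.49928766
u_B4 = 0.314 / sqrt(3) = 0.18128798
uc = sqrt(0.32637811^2 + 0.79847542^2 + 0.16617009^2 + 0.49928766^2 + 0.18128798^2) = 1.0265728
U = k * uc = 3 * 1.0265728
U = 3.0797

3.0797


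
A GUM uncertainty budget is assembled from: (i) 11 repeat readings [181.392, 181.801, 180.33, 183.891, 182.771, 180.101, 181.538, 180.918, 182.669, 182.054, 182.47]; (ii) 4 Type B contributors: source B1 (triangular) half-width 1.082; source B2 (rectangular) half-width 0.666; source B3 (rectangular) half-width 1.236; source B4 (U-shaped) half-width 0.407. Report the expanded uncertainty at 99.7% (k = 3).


mean = (181.392 + 181.801 + 180.33 + 183.891 + 182.771 + 180.101 + 181.538 + 180.918 + 182.669 + 182.054 + 182.47) / 11 = 181.8122727
s = sqrt(sum((x - mean)^2)/(n-1)) = 1.1243921
u_A = s / sqrt(n) = 1.1243921 / sqrt(11) = 0.33901697
u_B1 = 1.082 / sqrt(6) = 0.44172465
u_B2 = 0.666 / sqrt(3) = 0.38451528
u_B3 = 1.236 / sqrt(3) = 0.71360493
u_B4 = 0.407 / sqrt(2) = 0.28779246
uc = sqrt(0.33901697^2 + 0.44172465^2 + 0.38451528^2 + 0.71360493^2 + 0.28779246^2) = 1.0246764
U = k * uc = 3 * 1.0246764
U = 3.0740

3.0740


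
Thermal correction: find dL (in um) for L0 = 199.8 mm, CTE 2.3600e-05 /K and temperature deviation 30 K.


dL = L * alpha * dT
= 199.8 * 2.3600e-05 * 30
= 0.1414584 mm
dL_um = 0.1414584 * 1000 = 141.4584 um

141.4584


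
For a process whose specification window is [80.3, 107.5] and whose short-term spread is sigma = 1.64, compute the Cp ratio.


Cp = (USL - LSL) / (6 * sigma)
= (107.5 - 80.3) / (6 * 1.64)
= 27.2000 / 9.8400
= 2.7642

2.7642


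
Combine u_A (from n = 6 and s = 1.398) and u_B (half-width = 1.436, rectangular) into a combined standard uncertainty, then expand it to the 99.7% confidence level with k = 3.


u_A = s / sqrt(n) = 1.398 / sqrt(6) = 0.57073111
u_B = half_width / sqrt(3) = 1.436 / sqrt(3) = 0.82907499
uc = sqrt(u_A^2 + u_B^2) = sqrt(0.57073111^2 + 0.82907499^2) = 1.0065284
U = k * uc = 3 * 1.0065284
U = 3.0196

3.0196


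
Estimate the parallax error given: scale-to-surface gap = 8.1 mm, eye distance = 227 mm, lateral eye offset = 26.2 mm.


error = h * offset / d
= 8.1 * 26.2 / 227
= 0.9349

0.9349


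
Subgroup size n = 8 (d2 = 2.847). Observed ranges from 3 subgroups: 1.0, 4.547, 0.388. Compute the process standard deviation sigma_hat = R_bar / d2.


R_bar = (1.0 + 4.547 + 0.388) / 3
R_bar = 5.935 / 3 = 1.9783333
sigma_hat = R_bar / d2 = 1.9783333 / 2.847 = 0.6949

0.6949


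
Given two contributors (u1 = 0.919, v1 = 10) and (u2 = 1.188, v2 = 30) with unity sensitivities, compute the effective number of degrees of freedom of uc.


uc = sqrt(u1^2 + u2^2) = sqrt(0.919^2 + 1.188^2) = 1.501967
v_eff = uc^4 / (u1^4/v1 + u2^4/v2)
= 1.501967^4 / (0.919^4/10 + 1.188^4/30)
= 5.0891068 / 0.13772472
v_eff = 36.9513

36.9513


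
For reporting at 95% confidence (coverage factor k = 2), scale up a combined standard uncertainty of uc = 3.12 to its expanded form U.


U = k * uc
U = 2 * 3.12
U = 6.2400

6.2400


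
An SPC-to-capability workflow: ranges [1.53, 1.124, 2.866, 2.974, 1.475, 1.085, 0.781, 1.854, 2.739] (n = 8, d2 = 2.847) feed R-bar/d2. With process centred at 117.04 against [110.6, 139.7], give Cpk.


R_bar = (1.53 + 1.124 + 2.866 + 2.974 + 1.475 + 1.085 + 0.781 + 1.854 + 2.739) / 9 = 1.8253333
sigma = R_bar / d2 = 1.8253333 / 2.847 = 0.64114271
Cp = (USL - LSL)/(6*sigma) = (139.7 - 110.6)/(6*0.64114271) = 7.5646
Cpu = (139.7 - 117.04)/(3*0.64114271) = 11.7810
Cpl = (117.04 - 110.6)/(3*0.64114271) = 3.3482
Cpk = min(Cpu, Cpl) = 3.3482

3.3482


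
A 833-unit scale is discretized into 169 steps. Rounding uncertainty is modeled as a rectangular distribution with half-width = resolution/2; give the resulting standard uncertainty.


resolution = range / divisions
resolution = 833 / 169 = 4.9289941
u_res = resolution / (2*sqrt(3))
u_res = 4.9289941 / 3.4641016
u_res = 1.4229

1.4229


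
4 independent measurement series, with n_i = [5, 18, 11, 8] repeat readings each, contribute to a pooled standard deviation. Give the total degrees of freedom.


nu = sum_i (n_i - 1)
nu = ((5 - 1) + (18 - 1) + (11 - 1) + (8 - 1))
nu = 4 + 17 + 10 + 7
nu = 38

38


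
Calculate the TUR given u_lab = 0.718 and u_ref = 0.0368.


TUR = u_lab / u_ref
= 0.718 / 0.0368
= 19.5109

19.5109


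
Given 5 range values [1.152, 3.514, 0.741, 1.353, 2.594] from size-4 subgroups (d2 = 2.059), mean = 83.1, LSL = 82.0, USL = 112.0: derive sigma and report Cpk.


R_bar = (1.152 + 3.514 + 0.741 + 1.353 + 2.594) / 5 = 1.8708
sigma = R_bar / d2 = 1.8708 / 2.059 = 0.90859641
Cp = (USL - LSL)/(6*sigma) = (112.0 - 82.0)/(6*0.90859641) = 5.5030
Cpu = (112.0 - 83.1)/(3*0.90859641) = 10.6024
Cpl = (83.1 - 82.0)/(3*0.90859641) = 0.4036
Cpk = min(Cpu, Cpl) = 0.4036

0.4036


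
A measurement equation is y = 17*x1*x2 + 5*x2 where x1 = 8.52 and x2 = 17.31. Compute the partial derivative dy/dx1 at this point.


y = 17*x1*x2 + 5*x2
dy/dx1 = 17*x2
Evaluate at x2 = 17.31: c1 = 17 * 17.31
c1 = 294.2700

294.2700


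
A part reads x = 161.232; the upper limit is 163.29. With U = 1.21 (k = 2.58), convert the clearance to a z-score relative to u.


u = U / k = 1.21 / 2.58 = 0.46899225
margin = |USL - x| = |163.29 - 161.232| = 2.058
z = margin / u = 2.058 / 0.46899225
z = 4.3881

4.3881


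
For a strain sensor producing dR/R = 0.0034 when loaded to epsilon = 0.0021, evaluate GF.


GF = (dR/R) / epsilon
= 0.0034 / 0.0021
= 1.6190

1.6190


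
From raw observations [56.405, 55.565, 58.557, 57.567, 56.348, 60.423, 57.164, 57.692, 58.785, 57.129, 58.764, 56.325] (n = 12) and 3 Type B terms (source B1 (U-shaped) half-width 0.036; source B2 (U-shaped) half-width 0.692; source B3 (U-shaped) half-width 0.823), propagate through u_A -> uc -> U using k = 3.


mean = (56.405 + 55.565 + 58.557 + 57.567 + 56.348 + 60.423 + 57.164 + 57.692 + 58.785 + 57.129 + 58.764 + 56.325) / 12 = 57.56033333
s = sqrt(sum((x - mean)^2)/(n-1)) = 1.3754102
u_A = s / sqrt(n) = 1.3754102 / sqrt(12) = 0.39704672
u_B1 = 0.036 / sqrt(2) = 0.025455844
u_B2 = 0.692 / sqrt(2) = 0.48931789
u_B3 = 0.823 / sqrt(2) = 0.58194888
uc = sqrt(0.39704672^2 + 0.025455844^2 + 0.48931789^2 + 0.58194888^2) = 0.85813204
U = k * uc = 3 * 0.85813204
U = 2.5744

2.5744


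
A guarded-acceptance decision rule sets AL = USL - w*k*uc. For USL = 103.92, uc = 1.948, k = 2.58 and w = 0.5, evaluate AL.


U = k * uc = 2.58 * 1.948 = 5.02584
guard band g = w * U = 0.5 * 5.02584 = 2.51292
AL = USL - g = 103.92 - 2.51292
AL = 101.4071

101.4071


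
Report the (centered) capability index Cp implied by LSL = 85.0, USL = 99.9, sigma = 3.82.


Cp = (USL - LSL) / (6 * sigma)
= (99.9 - 85.0) / (6 * 3.82)
= 14.9000 / 22.9200
= 0.6501

0.6501


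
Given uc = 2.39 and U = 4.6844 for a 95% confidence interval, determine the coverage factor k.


k = U / uc
k = 4.6844 / 2.39
k = 1.96

1.96


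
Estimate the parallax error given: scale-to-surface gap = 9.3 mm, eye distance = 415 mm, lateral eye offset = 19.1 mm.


error = h * offset / d
= 9.3 * 19.1 / 415
= 0.4280

0.4280


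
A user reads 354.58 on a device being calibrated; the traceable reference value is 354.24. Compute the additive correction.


Correction = standard - reading
= 354.24 - 354.58
= -0.3400

-0.3400


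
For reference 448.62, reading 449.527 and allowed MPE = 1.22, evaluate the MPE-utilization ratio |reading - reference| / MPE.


e = indication - reference = 449.527 - 448.62 = 0.9070
|e| = 0.9070
ratio = |e| / MPE = 0.9070 / 1.22
ratio = 0.7434

0.7434


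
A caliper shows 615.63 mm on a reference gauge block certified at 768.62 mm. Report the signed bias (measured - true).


Systematic error = measured - true
= 615.63 - 768.62
= -152.9900

-152.9900


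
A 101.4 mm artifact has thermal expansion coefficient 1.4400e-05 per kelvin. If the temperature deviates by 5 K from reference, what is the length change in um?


dL = L * alpha * dT
= 101.4 * 1.4400e-05 * 5
= 0.0073008 mm
dL_um = 0.0073008 * 1000 = 7.3008 um

7.3008


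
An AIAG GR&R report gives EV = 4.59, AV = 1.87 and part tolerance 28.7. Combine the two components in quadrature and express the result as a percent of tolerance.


GRR = sqrt(EV^2 + AV^2) = sqrt(4.59^2 + 1.87^2) = 4.9563091
%GRR = GRR / tol * 100 = 4.9563091 / 28.7 * 100
%GRR = 17.2694

17.2694


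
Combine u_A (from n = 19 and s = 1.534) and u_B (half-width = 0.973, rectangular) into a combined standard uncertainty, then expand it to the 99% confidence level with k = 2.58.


u_A = s / sqrt(n) = 1.534 / sqrt(19) = 0.35192374
u_B = half_width / sqrt(3) = 0.973 / sqrt(3) = 0.56176181
uc = sqrt(u_A^2 + u_B^2) = sqrt(0.35192374^2 + 0.56176181^2) = 0.66289264
U = k * uc = 2.58 * 0.66289264
U = 1.7103

1.7103


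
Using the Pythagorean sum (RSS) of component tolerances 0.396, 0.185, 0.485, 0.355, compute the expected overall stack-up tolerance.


RSS = sqrt(0.396^2 + 0.185^2 + 0.485^2 + 0.355^2)
= sqrt(0.552291)
= 0.7432

0.7432


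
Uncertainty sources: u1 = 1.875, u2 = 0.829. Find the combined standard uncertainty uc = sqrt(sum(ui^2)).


uc = sqrt(1.875^2 + 0.829^2)
uc = sqrt(4.202866)
uc = 2.0501

2.0501


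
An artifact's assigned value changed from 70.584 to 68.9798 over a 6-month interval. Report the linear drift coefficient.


rate = (v2 - v1) / months
= (68.9798 - 70.584) / 6
= -1.6042 / 6
= -0.2674

-0.2674


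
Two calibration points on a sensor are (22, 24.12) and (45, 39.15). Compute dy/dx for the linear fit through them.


slope = (y2 - y1) / (x2 - x1)
= (39.15 - 24.12) / (45 - 22)
= 15.0300 / 23
= 0.6535

0.6535


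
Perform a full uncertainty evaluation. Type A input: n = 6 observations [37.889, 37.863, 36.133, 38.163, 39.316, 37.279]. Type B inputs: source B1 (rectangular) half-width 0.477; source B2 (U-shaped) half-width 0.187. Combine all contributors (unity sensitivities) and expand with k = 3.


mean = (37.889 + 37.863 + 36.133 + 38.163 + 39.316 + 37.279) / 6 = 37.77383333
s = sqrt(sum((x - mean)^2)/(n-1)) = 1.0476771
u_A = s / sqrt(n) = 1.0476771 / sqrt(6) = 0.42771239
u_B1 = 0.477 / sqrt(3) = 0.27539608
u_B2 = 0.187 / sqrt(2) = 0.13222897
uc = sqrt(0.42771239^2 + 0.27539608^2 + 0.13222897^2) = 0.52560954
U = k * uc = 3 * 0.52560954
U = 1.5768

1.5768


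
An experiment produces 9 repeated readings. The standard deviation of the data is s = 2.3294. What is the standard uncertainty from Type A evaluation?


u_A = s / sqrt(n)
u_A = 2.3294 / sqrt(9)
u_A = 2.3294 / 3
u_A = 0.7765

0.7765


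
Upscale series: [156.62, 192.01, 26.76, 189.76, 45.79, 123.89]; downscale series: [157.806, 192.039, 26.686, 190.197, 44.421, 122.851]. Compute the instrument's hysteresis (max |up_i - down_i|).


|156.62 - 157.806| = 1.1860
|192.01 - 192.039| = 0.0290
|26.76 - 26.686| = 0.0740
|189.76 - 190.197| = 0.4370
|45.79 - 44.421| = 1.3690
|123.89 - 122.851| = 1.0390
hysteresis = max(diffs) = 1.3690

1.3690


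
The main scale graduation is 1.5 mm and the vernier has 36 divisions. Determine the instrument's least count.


LC = MSD / n_div
= 1.5 / 36
= 0.0417

0.0417


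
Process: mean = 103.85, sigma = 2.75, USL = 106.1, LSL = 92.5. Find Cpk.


Cpu = (USL - mean) / (3*sigma) = (106.1 - 103.85) / (3*2.75) = 0.2727
Cpl = (mean - LSL) / (3*sigma) = (103.85 - 92.5) / (3*2.75) = 1.3758
Cpk = min(Cpu, Cpl) = 0.2727

0.2727


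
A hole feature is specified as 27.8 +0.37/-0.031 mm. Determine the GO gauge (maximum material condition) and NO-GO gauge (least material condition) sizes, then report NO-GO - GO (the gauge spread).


GO = nominal - lower_tol (smallest hole = maximum material condition)
GO = 27.8 - 0.031 = 27.769
NO-GO = nominal + upper_tol (largest hole = least material condition)
NO-GO = 27.8 + 0.37 = 28.17
spread = NO-GO - GO = 28.17 - 27.769 = 0.4010

0.4010


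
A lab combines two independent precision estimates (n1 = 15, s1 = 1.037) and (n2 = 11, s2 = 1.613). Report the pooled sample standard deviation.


s_p = sqrt(((n1-1)*s1^2 + (n2-1)*s2^2) / (n1+n2-2))
numerator = (15-1)*1.037^2 + (11-1)*1.613^2 = 15.055166 + 26.01769 = 41.072856
denominator = 15 + 11 - 2 = 24
s_p^2 = 41.072856 / 24 = 1.711369
s_p = sqrt(1.711369) = 1.3082

1.3082


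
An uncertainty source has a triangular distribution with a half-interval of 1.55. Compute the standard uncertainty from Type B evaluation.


u_B = half_width / sqrt(6)
u_B = 1.55 / 2.4494897
u_B = 0.6328

0.6328


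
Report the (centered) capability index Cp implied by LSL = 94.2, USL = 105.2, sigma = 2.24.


Cp = (USL - LSL) / (6 * sigma)
= (105.2 - 94.2) / (6 * 2.24)
= 11.0000 / 13.4400
= 0.8185

0.8185


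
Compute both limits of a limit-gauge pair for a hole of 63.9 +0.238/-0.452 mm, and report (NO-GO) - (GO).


GO = nominal - lower_tol (smallest hole = maximum material condition)
GO = 63.9 - 0.452 = 63.448
NO-GO = nominal + upper_tol (largest hole = least material condition)
NO-GO = 63.9 + 0.238 = 64.138
spread = NO-GO - GO = 64.138 - 63.448 = 0.6900

0.6900


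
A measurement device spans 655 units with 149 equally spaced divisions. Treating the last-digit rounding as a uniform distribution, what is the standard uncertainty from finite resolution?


resolution = range / divisions
resolution = 655 / 149 = 4.3959732
u_res = resolution / (2*sqrt(3))
u_res = 4.3959732 / 3.4641016
u_res = 1.2690

1.2690


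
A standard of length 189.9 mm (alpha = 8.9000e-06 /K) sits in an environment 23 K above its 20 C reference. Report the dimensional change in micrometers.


dL = L * alpha * dT
= 189.9 * 8.9000e-06 * 23
= 0.0388725 mm
dL_um = 0.0388725 * 1000 = 38.8725 um

38.8725


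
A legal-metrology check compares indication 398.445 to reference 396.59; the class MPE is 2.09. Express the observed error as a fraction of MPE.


e = indication - reference = 398.445 - 396.59 = 1.8550
|e| = 1.8550
ratio = |e| / MPE = 1.8550 / 2.09
ratio = 0.8876

0.8876


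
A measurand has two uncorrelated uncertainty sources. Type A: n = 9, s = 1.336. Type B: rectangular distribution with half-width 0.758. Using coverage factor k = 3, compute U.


u_A = s / sqrt(n) = 1.336 / sqrt(9) = 0.44533333
u_B = half_width / sqrt(3) = 0.758 / sqrt(3) = 0.4376315
uc = sqrt(u_A^2 + u_B^2) = sqrt(0.44533333^2 + 0.4376315^2) = 0.62437417
U = k * uc = 3 * 0.62437417
U = 1.8731

1.8731


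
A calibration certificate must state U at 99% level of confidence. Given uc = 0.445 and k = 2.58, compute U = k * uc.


U = k * uc
U = 2.58 * 0.445
U = 1.1481

1.1481


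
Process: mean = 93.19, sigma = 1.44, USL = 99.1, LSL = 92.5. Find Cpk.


Cpu = (USL - mean) / (3*sigma) = (99.1 - 93.19) / (3*1.44) = 1.3681
Cpl = (mean - LSL) / (3*sigma) = (93.19 - 92.5) / (3*1.44) = 0.1597
Cpk = min(Cpu, Cpl) = 0.1597

0.1597


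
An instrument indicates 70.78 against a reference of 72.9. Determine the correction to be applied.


Correction = standard - reading
= 72.9 - 70.78
= 2.1200

2.1200


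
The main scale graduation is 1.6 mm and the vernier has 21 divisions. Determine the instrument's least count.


LC = MSD / n_div
= 1.6 / 21
= 0.0762

0.0762


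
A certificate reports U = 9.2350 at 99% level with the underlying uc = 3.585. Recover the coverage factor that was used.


k = U / uc
k = 9.2350 / 3.585
k = 2.576

2.576


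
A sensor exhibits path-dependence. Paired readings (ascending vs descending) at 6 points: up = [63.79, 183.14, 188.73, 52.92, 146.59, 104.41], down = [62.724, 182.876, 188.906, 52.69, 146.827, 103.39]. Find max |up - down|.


|63.79 - 62.724| = 1.0660
|183.14 - 182.876| = 0.2640
|188.73 - 188.906| = 0.1760
|52.92 - 52.69| = 0.2300
|146.59 - 146.827| = 0.2370
|104.41 - 103.39| = 1.0200
hysteresis = max(diffs) = 1.0660

1.0660


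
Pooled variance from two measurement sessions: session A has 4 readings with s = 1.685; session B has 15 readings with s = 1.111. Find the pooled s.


s_p = sqrt(((n1-1)*s1^2 + (n2-1)*s2^2) / (n1+n2-2))
numerator = (4-1)*1.685^2 + (15-1)*1.111^2 = 8.517675 + 17.280494 = 25.798169
denominator = 4 + 15 - 2 = 17
s_p^2 = 25.798169 / 17 = 1.5175394
s_p = sqrt(1.5175394) = 1.2319

1.2319


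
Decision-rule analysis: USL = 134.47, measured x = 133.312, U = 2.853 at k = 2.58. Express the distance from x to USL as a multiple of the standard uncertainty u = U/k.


u = U / k = 2.853 / 2.58 = 1.105814
margin = |USL - x| = |134.47 - 133.312| = 1.158
z = margin / u = 1.158 / 1.105814
z = 1.0472

1.0472


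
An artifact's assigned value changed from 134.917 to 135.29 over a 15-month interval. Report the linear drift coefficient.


rate = (v2 - v1) / months
= (135.29 - 134.917) / 15
= 0.3730 / 15
= 0.0249

0.0249


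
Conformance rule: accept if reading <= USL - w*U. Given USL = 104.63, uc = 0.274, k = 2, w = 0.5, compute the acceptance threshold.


U = k * uc = 2 * 0.274 = 0.548
guard band g = w * U = 0.5 * 0.548 = 0.274
AL = USL - g = 104.63 - 0.274
AL = 104.3560

104.3560


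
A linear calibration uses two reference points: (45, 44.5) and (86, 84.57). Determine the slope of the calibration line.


slope = (y2 - y1) / (x2 - x1)
= (84.57 - 44.5) / (86 - 45)
= 40.0700 / 41
= 0.9773

0.9773


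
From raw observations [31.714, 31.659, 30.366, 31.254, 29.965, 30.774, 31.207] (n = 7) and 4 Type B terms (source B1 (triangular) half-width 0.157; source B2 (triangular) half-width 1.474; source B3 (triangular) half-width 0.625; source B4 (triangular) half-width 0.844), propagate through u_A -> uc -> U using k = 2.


mean = (31.714 + 31.659 + 30.366 + 31.254 + 29.965 + 30.774 + 31.207) / 7 = 30.99128571
s = sqrt(sum((x - mean)^2)/(n-1)) = 0.65512943
u_A = s / sqrt(n) = 0.65512943 / sqrt(7) = 0.24761565
u_B1 = 0.157 / sqrt(6) = 0.064094982
u_B2 = 1.474 / sqrt(6) = 0.60175798
u_B3 = 0.625 / sqrt(6) = 0.25515518
u_B4 = 0.844 / sqrt(6) = 0.34456156
uc = sqrt(0.24761565^2 + 0.064094982^2 + 0.60175798^2 + 0.25515518^2 + 0.34456156^2) = 0.78189589
U = k * uc = 2 * 0.78189589
U = 1.5638

1.5638


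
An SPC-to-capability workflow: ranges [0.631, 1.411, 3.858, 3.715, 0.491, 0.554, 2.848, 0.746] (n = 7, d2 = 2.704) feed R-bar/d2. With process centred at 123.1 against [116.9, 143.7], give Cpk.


R_bar = (0.631 + 1.411 + 3.858 + 3.715 + 0.491 + 0.554 + 2.848 + 0.746) / 8 = 1.78175
sigma = R_bar / d2 = 1.78175 / 2.704 = 0.65893121
Cp = (USL - LSL)/(6*sigma) = (143.7 - 116.9)/(6*0.65893121) = 6.7787
Cpu = (143.7 - 123.1)/(3*0.65893121) = 10.4209
Cpl = (123.1 - 116.9)/(3*0.65893121) = 3.1364
Cpk = min(Cpu, Cpl) = 3.1364

3.1364


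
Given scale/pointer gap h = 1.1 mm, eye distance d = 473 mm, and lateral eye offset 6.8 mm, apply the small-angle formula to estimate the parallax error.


error = h * offset / d
= 1.1 * 6.8 / 473
= 0.0158

0.0158


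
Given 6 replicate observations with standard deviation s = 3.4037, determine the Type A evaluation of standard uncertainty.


u_A = s / sqrt(n)
u_A = 3.4037 / sqrt(6)
u_A = 3.4037 / 2.4494897
u_A = 1.3896

1.3896


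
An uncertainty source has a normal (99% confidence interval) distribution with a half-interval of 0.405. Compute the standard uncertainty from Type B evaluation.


u_B = half_width / 2.576
u_B = 0.405 / 2.576
u_B = 0.1572

0.1572


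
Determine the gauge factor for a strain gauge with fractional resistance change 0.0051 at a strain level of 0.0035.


GF = (dR/R) / epsilon
= 0.0051 / 0.0035
= 1.4571

1.4571


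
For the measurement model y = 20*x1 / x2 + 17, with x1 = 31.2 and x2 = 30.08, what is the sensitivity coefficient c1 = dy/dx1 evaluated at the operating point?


y = 20*x1 / x2 + 17
dy/dx1 = 20/x2
Evaluate at x2 = 30.08: c1 = 20 / 30.08
c1 = 0.6649

0.6649


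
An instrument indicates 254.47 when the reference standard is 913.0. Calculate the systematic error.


Systematic error = measured - true
= 254.47 - 913.0
= -658.5300

-658.5300


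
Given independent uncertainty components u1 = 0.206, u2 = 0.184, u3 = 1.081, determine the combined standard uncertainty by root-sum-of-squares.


uc = sqrt(0.206^2 + 0.184^2 + 1.081^2)
uc = sqrt(1.244853)
uc = 1.1157

1.1157


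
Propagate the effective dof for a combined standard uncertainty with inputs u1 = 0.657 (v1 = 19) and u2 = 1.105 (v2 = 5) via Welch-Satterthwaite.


uc = sqrt(u1^2 + u2^2) = sqrt(0.657^2 + 1.105^2) = 1.2855637
v_eff = uc^4 / (u1^4/v1 + u2^4/v2)
= 1.2855637^4 / (0.657^4/19 + 1.105^4/5)
= 2.7313314 / 0.30798677
v_eff = 8.8683

8.8683


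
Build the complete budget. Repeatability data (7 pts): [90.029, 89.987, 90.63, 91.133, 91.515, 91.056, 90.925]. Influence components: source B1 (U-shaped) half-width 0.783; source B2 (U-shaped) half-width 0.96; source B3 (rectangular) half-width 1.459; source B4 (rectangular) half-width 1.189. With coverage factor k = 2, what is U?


mean = (90.029 + 89.987 + 90.63 + 91.133 + 91.515 + 91.056 + 90.925) / 7 = 90.75357143
s = sqrt(sum((x - mean)^2)/(n-1)) = 0.57336662
u_A = s / sqrt(n) = 0.57336662 / sqrt(7) = 0.21671221
u_B1 = 0.783 / sqrt(2) = 0.55366461
u_B2 = 0.96 / sqrt(2) = 0.67882251
u_B3 = 1.459 / sqrt(3) = 0.84235404
u_B4 = 1.189 / sqrt(3) = 0.68646947
uc = sqrt(0.21671221^2 + 0.55366461^2 + 0.67882251^2 + 0.84235404^2 + 0.68646947^2) = 1.4124834
U = k * uc = 2 * 1.4124834
U = 2.8250

2.8250


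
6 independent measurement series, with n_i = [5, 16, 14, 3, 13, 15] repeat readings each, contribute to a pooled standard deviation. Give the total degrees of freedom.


nu = sum_i (n_i - 1)
nu = ((5 - 1) + (16 - 1) + (14 - 1) + (3 - 1) + (13 - 1) + (15 - 1))
nu = 4 + 15 + 13 + 2 + 12 + 14
nu = 60

60


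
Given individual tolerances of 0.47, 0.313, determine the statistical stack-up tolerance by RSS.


RSS = sqrt(0.47^2 + 0.313^2)
= sqrt(0.318869)
= 0.5647

0.5647


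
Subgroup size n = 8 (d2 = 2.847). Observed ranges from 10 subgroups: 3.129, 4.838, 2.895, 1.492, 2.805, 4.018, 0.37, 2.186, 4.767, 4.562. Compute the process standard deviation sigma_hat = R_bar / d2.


R_bar = (3.129 + 4.838 + 2.895 + 1.492 + 2.805 + 4.018 + 0.37 + 2.186 + 4.767 + 4.562) / 10
R_bar = 31.062 / 10 = 3.1062
sigma_hat = R_bar / d2 = 3.1062 / 2.847 = 1.0910

1.0910


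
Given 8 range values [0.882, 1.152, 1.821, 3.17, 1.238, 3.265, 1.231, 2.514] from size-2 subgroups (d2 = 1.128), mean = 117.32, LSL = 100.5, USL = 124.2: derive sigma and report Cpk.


R_bar = (0.882 + 1.152 + 1.821 + 3.17 + 1.238 + 3.265 + 1.231 + 2.514) / 8 = 1.909125
sigma = R_bar / d2 = 1.909125 / 1.128 = 1.6924867
Cp = (USL - LSL)/(6*sigma) = (124.2 - 100.5)/(6*1.6924867) = 2.3338
Cpu = (124.2 - 117.32)/(3*1.6924867) = 1.3550
Cpl = (117.32 - 100.5)/(3*1.6924867) = 3.3127
Cpk = min(Cpu, Cpl) = 1.3550

1.3550


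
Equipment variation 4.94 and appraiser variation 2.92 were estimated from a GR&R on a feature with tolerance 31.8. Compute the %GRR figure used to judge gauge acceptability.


GRR = sqrt(EV^2 + AV^2) = sqrt(4.94^2 + 2.92^2) = 5.7384667
%GRR = GRR / tol * 100 = 5.7384667 / 31.8 * 100
%GRR = 18.0455

18.0455


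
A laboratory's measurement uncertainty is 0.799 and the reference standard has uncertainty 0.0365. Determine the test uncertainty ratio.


TUR = u_lab / u_ref
= 0.799 / 0.0365
= 21.8904

21.8904


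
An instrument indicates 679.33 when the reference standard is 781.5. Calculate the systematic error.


Systematic error = measured - true
= 679.33 - 781.5
= -102.1700

-102.1700


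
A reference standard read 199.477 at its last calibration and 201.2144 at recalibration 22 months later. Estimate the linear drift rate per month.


rate = (v2 - v1) / months
= (201.2144 - 199.477) / 22
= 1.7374 / 22
= 0.0790

0.0790


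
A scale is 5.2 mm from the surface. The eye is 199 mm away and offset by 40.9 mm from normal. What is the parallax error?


error = h * offset / d
= 5.2 * 40.9 / 199
= 1.0687

1.0687


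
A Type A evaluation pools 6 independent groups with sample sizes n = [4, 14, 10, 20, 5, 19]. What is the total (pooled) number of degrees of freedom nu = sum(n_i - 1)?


nu = sum_i (n_i - 1)
nu = ((4 - 1) + (14 - 1) + (10 - 1) + (20 - 1) + (5 - 1) + (19 - 1))
nu = 3 + 13 + 9 + 19 + 4 + 18
nu = 66

66


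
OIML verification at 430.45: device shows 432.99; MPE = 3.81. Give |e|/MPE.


e = indication - reference = 432.99 - 430.45 = 2.5400
|e| = 2.5400
ratio = |e| / MPE = 2.5400 / 3.81
ratio = 0.6667

0.6667


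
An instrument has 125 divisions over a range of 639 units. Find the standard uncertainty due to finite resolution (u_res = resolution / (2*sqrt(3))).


resolution = range / divisions
resolution = 639 / 125 = 5.112
u_res = resolution / (2*sqrt(3))
u_res = 5.112 / 3.4641016
u_res = 1.4757

1.4757


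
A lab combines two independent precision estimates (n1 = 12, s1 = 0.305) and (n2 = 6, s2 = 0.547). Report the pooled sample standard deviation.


s_p = sqrt(((n1-1)*s1^2 + (n2-1)*s2^2) / (n1+n2-2))
numerator = (12-1)*0.305^2 + (6-1)*0.547^2 = 1.023275 + 1.496045 = 2.51932
denominator = 12 + 6 - 2 = 16
s_p^2 = 2.51932 / 16 = 0.1574575
s_p = sqrt(0.1574575) = 0.3968

0.3968


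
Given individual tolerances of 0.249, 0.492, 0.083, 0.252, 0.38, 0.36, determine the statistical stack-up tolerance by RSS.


RSS = sqrt(0.249^2 + 0.492^2 + 0.083^2 + 0.252^2 + 0.38^2 + 0.36^2)
= sqrt(0.648458)
= 0.8053

0.8053


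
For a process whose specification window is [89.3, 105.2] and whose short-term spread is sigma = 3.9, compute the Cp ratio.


Cp = (USL - LSL) / (6 * sigma)
= (105.2 - 89.3) / (6 * 3.9)
= 15.9000 / 23.4000
= 0.6795

0.6795


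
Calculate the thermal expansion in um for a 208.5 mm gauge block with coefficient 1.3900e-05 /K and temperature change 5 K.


dL = L * alpha * dT
= 208.5 * 1.3900e-05 * 5
= 0.0144908 mm
dL_um = 0.0144908 * 1000 = 14.4908 um

14.4908


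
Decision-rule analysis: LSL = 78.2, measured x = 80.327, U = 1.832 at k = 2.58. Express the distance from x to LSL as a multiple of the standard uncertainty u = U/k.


u = U / k = 1.832 / 2.58 = 0.71007752
margin = |LSL - x| = |78.2 - 80.327| = 2.127
z = margin / u = 2.127 / 0.71007752
z = 2.9954

2.9954


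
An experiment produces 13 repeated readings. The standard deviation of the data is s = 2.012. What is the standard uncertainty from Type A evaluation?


u_A = s / sqrt(n)
u_A = 2.012 / sqrt(13)
u_A = 2.012 / 3.6055513
u_A = 0.5580

0.5580


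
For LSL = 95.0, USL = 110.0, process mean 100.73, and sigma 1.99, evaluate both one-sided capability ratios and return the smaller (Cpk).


Cpu = (USL - mean) / (3*sigma) = (110.0 - 100.73) / (3*1.99) = 1.5528
Cpl = (mean - LSL) / (3*sigma) = (100.73 - 95.0) / (3*1.99) = 0.9598
Cpk = min(Cpu, Cpl) = 0.9598

0.9598
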